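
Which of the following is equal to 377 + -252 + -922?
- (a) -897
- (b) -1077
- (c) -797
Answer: c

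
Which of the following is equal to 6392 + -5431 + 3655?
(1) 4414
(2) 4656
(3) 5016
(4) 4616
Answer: 4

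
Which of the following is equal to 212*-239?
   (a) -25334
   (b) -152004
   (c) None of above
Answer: c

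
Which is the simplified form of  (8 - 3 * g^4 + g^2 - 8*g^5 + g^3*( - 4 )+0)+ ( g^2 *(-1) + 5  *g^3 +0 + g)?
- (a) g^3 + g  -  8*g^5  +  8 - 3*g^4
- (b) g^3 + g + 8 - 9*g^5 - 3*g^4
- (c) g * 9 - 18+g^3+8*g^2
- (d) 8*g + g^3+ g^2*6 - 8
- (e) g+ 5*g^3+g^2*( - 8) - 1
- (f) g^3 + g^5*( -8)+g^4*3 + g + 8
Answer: a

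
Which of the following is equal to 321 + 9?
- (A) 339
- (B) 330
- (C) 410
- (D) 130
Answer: B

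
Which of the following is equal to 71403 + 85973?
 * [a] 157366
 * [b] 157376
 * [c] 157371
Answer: b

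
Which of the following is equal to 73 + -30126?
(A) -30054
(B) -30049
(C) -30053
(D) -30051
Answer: C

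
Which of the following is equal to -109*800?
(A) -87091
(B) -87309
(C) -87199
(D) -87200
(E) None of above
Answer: D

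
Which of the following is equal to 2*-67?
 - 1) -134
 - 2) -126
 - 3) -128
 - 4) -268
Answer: 1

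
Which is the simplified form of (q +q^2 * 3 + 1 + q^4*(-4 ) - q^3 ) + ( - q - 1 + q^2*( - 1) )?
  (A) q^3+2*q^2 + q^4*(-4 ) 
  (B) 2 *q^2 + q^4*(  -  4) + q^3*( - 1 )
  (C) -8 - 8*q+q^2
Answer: B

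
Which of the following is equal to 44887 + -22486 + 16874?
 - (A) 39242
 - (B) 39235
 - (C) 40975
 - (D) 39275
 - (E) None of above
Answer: D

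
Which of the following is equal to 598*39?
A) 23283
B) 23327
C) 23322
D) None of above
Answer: C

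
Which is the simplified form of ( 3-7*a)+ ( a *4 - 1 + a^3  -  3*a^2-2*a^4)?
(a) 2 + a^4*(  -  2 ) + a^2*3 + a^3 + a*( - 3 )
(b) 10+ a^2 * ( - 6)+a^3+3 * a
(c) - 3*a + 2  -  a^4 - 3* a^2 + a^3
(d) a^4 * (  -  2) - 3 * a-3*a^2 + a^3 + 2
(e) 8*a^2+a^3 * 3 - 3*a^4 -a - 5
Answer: d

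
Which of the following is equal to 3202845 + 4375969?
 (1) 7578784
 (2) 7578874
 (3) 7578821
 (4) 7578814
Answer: 4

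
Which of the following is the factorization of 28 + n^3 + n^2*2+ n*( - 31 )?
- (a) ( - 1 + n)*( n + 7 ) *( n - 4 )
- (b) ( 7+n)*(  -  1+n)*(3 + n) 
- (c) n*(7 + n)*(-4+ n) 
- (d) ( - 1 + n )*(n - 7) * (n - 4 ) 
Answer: a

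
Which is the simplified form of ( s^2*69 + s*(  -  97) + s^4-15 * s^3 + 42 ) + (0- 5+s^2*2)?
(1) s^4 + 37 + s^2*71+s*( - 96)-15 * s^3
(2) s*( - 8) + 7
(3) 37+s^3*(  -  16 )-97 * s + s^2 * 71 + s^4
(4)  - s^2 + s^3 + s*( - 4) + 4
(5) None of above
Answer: 5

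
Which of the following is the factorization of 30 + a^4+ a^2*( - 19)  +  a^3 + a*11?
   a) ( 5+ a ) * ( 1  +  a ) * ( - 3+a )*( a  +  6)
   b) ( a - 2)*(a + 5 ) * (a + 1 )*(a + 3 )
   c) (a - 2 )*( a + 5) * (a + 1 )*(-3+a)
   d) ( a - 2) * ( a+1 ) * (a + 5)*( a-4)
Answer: c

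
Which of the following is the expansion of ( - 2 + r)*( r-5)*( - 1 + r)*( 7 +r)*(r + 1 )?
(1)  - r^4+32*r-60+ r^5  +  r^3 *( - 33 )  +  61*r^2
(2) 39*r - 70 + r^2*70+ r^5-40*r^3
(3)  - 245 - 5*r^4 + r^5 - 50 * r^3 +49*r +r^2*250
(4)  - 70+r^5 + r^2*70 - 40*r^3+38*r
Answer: 2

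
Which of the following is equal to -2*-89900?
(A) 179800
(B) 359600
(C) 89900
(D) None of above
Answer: A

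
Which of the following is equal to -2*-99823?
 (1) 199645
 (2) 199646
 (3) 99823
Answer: 2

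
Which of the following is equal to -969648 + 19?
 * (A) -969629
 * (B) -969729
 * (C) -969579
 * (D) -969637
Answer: A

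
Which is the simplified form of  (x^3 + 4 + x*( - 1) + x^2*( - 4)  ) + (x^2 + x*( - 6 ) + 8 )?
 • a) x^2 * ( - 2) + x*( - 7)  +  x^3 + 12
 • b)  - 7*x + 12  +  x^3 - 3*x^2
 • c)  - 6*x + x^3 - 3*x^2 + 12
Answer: b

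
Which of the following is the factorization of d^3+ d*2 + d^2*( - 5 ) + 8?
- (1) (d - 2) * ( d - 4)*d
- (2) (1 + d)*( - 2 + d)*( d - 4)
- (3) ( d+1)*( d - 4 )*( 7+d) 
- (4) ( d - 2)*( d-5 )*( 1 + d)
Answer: 2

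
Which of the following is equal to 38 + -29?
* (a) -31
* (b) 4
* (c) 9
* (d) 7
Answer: c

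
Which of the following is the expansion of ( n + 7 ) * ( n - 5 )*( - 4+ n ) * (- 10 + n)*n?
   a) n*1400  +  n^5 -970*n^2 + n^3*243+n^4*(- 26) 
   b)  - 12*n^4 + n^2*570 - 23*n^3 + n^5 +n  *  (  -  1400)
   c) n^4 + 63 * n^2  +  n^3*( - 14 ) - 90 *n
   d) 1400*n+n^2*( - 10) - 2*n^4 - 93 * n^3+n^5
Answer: b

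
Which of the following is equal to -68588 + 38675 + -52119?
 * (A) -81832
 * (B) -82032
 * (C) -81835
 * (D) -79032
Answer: B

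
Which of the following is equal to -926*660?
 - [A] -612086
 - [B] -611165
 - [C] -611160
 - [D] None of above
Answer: C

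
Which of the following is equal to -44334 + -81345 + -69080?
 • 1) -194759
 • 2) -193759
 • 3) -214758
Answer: 1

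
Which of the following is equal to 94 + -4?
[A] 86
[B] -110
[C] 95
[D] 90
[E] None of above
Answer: D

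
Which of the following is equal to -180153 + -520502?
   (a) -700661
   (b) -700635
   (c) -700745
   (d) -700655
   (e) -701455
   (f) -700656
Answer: d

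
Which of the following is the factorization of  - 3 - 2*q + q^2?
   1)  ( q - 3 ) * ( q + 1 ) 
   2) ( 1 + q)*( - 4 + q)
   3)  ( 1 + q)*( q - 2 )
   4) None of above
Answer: 1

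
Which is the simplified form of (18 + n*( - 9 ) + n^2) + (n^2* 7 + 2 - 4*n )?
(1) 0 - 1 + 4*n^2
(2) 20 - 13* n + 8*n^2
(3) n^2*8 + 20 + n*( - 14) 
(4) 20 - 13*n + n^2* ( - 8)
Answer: 2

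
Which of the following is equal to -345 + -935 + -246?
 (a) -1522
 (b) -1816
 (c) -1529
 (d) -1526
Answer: d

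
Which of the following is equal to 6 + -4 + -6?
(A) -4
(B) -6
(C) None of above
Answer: A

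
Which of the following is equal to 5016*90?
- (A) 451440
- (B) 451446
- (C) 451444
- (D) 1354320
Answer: A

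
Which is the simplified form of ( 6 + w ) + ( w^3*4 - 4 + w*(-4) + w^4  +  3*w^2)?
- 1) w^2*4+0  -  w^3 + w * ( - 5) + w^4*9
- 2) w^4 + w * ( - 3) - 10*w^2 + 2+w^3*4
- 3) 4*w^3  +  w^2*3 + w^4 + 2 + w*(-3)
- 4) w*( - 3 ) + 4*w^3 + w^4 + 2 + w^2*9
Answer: 3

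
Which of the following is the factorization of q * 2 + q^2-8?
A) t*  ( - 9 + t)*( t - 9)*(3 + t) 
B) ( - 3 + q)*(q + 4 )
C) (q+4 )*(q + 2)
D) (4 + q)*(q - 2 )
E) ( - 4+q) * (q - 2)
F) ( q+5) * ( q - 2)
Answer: D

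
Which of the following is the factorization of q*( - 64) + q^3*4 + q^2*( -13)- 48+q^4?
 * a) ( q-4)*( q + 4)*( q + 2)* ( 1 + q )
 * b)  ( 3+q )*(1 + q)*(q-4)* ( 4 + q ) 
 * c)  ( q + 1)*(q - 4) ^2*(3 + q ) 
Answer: b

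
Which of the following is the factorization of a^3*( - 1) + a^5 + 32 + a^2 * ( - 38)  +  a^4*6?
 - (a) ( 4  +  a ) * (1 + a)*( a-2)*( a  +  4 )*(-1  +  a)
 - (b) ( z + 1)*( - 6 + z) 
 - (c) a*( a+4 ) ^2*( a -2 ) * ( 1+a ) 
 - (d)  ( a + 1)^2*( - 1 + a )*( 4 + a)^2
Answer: a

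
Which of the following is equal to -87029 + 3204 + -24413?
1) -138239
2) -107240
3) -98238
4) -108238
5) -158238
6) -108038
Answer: 4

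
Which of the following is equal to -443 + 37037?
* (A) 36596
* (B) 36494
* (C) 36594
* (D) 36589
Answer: C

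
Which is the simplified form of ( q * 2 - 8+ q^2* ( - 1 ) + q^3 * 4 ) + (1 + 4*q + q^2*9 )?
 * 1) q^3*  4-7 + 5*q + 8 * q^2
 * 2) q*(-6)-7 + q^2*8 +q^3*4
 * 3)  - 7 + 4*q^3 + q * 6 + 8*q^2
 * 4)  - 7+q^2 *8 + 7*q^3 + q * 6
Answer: 3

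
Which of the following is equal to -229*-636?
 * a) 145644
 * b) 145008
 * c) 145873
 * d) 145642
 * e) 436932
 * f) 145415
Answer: a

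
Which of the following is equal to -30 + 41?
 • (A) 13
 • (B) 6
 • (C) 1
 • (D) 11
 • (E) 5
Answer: D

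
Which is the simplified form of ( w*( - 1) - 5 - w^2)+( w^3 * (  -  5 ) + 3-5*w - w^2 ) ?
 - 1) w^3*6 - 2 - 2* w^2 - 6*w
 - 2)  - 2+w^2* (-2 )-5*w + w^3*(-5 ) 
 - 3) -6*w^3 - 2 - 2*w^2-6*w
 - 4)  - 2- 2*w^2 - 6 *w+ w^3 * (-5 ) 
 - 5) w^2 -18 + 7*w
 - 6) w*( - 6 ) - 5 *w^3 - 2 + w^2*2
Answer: 4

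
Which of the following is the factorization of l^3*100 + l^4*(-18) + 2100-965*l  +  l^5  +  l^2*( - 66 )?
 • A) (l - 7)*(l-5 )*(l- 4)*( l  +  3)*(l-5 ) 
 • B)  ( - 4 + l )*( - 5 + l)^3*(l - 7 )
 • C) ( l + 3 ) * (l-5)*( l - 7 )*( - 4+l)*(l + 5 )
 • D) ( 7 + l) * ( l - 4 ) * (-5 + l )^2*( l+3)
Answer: A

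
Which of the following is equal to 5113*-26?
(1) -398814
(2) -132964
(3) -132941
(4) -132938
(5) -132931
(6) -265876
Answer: 4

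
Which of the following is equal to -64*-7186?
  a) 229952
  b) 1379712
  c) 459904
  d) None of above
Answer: c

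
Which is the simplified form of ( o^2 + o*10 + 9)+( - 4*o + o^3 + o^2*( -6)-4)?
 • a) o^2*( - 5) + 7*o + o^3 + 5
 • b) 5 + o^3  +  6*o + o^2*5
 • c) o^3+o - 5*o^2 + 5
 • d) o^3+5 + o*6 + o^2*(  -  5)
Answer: d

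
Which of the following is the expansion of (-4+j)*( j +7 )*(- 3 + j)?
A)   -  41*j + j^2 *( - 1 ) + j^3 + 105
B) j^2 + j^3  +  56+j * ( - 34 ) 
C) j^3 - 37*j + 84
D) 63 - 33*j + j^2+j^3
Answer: C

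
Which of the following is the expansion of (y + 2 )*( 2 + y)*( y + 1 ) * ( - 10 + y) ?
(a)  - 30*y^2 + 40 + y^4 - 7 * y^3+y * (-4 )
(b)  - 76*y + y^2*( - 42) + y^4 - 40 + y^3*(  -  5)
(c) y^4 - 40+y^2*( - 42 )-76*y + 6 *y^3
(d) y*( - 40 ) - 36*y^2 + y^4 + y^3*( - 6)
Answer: b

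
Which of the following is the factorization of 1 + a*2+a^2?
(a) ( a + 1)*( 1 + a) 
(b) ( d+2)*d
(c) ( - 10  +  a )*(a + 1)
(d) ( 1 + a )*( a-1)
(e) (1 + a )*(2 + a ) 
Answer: a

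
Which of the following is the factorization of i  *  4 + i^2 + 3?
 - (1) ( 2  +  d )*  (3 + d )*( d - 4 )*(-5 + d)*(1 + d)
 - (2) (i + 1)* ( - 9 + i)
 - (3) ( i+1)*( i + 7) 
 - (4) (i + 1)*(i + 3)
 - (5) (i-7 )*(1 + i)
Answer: 4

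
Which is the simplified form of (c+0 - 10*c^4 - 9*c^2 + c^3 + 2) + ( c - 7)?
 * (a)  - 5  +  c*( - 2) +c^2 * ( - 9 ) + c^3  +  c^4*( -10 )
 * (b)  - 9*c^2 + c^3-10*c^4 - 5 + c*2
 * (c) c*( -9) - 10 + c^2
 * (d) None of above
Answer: b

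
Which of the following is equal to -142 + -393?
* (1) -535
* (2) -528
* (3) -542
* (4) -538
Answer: 1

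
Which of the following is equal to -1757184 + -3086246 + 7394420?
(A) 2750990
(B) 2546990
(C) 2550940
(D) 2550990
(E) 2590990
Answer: D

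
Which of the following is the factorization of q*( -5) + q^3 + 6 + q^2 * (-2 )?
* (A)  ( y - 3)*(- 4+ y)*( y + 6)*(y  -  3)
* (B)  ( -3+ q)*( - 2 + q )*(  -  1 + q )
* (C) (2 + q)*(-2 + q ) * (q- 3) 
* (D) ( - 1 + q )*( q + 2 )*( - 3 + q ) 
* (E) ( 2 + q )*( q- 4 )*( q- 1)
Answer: D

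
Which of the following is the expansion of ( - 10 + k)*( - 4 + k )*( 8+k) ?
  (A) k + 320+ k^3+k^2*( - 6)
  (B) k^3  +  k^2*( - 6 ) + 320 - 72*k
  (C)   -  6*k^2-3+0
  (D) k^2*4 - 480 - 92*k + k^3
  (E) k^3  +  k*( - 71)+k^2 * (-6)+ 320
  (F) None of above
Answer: B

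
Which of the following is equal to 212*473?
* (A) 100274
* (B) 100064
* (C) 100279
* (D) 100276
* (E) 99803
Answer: D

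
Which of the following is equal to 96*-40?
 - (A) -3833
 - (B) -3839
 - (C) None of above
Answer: C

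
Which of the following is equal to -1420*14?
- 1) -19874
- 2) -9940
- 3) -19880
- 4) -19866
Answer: 3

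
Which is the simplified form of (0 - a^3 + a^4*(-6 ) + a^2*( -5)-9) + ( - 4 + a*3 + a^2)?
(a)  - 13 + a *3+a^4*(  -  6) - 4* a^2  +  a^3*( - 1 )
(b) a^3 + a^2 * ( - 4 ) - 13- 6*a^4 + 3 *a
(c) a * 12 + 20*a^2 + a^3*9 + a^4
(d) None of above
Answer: a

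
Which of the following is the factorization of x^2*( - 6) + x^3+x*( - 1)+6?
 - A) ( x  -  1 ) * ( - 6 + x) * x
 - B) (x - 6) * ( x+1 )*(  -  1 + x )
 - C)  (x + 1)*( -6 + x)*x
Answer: B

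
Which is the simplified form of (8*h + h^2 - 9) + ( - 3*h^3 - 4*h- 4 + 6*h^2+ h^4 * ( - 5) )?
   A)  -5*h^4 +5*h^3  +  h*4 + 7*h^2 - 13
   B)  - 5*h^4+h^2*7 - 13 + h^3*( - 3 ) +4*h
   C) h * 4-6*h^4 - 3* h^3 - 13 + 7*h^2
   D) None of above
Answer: B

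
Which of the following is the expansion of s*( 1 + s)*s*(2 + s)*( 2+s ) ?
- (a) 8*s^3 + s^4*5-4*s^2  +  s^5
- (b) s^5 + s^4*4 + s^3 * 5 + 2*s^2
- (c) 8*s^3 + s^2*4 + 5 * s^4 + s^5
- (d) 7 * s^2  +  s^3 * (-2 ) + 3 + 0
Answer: c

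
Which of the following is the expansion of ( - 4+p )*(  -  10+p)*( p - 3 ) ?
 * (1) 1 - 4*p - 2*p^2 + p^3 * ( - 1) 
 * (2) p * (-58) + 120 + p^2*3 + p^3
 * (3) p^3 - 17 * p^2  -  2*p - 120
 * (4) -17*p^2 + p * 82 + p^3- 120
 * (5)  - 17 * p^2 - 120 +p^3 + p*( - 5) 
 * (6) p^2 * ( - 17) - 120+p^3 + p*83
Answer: 4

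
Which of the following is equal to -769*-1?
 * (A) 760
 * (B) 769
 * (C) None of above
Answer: B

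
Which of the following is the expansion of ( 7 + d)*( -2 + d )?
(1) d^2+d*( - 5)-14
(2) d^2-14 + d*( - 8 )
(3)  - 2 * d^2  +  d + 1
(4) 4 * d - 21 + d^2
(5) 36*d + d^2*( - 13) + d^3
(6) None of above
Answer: 6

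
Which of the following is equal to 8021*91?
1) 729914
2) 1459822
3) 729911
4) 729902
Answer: 3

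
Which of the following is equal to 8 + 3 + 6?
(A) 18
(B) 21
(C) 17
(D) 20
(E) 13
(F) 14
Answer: C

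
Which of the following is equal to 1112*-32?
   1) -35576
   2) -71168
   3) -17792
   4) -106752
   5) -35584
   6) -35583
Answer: 5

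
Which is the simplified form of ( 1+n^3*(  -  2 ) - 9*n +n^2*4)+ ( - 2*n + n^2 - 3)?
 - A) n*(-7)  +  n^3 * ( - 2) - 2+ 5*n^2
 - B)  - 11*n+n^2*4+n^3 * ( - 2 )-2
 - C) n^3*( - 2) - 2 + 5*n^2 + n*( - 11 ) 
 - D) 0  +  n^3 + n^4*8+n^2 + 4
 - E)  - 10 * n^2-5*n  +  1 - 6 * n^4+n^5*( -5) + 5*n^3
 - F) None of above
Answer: C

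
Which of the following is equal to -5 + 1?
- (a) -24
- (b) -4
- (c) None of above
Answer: b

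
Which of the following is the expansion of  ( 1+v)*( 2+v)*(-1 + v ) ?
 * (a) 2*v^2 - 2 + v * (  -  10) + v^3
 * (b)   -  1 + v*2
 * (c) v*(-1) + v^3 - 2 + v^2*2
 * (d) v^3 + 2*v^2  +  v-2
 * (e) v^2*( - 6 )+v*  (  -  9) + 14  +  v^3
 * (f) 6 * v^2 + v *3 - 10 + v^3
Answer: c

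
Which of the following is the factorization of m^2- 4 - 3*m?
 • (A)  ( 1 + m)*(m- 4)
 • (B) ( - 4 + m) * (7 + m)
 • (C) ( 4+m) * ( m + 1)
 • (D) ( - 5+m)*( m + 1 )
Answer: A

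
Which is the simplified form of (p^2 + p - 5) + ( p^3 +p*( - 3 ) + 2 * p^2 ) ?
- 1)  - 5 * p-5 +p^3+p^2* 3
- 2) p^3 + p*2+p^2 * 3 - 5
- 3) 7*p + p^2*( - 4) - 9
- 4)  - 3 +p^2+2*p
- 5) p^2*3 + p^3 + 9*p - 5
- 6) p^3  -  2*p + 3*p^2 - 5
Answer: 6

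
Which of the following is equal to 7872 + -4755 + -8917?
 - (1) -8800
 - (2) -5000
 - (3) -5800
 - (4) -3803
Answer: 3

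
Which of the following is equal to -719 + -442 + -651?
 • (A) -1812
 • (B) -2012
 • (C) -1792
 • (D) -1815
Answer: A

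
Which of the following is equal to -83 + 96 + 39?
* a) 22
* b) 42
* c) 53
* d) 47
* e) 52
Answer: e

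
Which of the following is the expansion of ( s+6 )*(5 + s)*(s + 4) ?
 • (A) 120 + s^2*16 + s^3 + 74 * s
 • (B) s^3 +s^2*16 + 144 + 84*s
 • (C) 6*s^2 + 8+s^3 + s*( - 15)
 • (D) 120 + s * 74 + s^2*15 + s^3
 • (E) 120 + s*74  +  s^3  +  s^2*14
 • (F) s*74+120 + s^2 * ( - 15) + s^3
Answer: D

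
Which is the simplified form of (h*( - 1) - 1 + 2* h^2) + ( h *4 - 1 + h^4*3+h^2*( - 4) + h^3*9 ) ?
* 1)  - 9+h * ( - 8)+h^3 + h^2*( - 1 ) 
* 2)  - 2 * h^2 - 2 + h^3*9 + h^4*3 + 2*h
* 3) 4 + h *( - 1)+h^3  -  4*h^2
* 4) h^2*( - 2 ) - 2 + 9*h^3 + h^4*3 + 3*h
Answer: 4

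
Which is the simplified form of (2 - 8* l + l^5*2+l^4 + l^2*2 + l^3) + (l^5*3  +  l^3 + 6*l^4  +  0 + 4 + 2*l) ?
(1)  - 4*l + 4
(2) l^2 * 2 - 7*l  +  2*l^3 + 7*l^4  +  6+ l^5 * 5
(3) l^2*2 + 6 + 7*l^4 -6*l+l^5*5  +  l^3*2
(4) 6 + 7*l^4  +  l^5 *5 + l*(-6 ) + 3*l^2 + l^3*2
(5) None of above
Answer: 3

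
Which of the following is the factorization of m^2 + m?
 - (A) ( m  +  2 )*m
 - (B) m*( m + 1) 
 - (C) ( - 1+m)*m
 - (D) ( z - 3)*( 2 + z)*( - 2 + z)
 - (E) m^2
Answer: B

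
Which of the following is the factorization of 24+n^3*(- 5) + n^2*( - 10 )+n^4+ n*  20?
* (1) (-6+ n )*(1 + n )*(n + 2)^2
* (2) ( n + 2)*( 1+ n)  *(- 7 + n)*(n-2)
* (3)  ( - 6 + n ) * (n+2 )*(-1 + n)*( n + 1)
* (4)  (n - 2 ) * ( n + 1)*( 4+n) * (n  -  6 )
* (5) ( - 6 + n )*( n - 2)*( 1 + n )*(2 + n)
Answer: 5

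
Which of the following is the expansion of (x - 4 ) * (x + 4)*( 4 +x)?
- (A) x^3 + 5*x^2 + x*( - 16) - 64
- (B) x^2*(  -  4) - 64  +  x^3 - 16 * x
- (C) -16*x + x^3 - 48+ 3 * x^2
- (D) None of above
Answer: D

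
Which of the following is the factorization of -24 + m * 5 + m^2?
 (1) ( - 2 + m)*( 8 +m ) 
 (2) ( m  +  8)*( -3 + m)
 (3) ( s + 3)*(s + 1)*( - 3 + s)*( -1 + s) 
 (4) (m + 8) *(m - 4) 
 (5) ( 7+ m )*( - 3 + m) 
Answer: 2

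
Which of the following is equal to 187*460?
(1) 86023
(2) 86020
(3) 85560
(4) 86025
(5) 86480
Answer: 2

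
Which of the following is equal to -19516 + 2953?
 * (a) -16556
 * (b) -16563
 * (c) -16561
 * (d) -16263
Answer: b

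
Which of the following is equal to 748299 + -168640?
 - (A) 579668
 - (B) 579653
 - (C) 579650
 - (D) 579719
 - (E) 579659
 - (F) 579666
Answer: E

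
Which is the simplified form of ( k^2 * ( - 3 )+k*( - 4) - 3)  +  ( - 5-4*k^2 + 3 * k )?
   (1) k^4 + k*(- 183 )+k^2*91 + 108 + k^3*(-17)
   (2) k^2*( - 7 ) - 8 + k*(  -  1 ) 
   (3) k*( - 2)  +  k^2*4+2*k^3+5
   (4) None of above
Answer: 2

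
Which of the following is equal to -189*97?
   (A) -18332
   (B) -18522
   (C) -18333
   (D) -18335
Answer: C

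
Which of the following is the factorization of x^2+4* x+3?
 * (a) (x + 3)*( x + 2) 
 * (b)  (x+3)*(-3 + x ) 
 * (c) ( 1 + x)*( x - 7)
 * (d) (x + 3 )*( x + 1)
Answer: d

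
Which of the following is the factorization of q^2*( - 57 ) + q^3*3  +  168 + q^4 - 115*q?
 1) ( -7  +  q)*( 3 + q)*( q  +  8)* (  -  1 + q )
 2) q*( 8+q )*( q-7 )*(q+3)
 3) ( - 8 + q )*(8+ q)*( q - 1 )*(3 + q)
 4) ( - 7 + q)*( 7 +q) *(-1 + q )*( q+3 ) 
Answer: 1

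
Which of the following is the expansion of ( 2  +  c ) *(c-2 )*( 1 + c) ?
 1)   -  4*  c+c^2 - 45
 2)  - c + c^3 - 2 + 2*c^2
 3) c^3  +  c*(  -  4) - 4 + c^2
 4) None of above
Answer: 3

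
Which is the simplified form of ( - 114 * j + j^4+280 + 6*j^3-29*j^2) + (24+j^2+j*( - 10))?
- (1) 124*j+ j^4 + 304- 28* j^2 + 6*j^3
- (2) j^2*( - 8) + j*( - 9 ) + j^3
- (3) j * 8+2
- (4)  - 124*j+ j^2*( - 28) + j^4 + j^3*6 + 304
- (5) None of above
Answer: 4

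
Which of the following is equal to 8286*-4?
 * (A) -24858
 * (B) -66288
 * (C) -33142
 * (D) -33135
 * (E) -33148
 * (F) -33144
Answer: F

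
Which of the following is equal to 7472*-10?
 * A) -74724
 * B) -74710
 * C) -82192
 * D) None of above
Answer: D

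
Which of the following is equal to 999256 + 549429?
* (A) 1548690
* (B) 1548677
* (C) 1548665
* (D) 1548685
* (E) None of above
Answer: D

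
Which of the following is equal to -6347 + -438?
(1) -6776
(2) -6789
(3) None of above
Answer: 3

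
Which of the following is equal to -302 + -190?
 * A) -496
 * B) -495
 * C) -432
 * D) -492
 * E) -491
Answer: D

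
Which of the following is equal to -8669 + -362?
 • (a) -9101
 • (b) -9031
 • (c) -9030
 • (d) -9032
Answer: b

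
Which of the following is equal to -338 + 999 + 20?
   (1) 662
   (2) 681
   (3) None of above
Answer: 2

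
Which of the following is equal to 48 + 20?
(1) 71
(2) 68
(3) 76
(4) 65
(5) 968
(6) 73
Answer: 2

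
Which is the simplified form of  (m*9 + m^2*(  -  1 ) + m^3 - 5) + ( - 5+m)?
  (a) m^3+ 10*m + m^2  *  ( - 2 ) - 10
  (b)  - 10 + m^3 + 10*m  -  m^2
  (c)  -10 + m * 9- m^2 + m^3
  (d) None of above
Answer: b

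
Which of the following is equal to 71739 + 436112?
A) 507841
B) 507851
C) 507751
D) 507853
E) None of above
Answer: B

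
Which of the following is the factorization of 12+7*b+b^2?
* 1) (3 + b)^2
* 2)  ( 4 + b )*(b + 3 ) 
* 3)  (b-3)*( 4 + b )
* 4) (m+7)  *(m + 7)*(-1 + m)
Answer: 2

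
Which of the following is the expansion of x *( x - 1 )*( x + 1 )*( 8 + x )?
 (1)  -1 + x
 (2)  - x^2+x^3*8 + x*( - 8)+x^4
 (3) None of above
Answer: 2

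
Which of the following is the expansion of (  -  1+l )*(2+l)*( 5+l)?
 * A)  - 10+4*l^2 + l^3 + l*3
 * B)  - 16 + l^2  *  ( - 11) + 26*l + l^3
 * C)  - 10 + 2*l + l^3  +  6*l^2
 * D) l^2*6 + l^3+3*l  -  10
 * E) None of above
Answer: D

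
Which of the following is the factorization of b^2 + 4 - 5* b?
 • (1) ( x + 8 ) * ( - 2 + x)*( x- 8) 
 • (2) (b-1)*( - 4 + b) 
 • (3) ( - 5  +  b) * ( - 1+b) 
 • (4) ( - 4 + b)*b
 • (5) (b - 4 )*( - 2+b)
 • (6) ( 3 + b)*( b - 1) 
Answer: 2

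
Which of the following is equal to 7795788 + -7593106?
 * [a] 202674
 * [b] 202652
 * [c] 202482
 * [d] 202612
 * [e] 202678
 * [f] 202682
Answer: f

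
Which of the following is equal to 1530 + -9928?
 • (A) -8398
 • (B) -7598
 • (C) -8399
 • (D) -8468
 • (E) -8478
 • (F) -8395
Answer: A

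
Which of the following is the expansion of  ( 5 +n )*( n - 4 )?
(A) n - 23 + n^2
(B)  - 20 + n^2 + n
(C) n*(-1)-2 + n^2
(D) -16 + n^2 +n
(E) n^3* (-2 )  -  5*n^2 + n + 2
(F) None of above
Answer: B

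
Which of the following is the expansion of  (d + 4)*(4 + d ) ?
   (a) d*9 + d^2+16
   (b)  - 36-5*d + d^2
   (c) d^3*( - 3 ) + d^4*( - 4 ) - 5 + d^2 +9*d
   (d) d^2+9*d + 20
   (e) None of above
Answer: e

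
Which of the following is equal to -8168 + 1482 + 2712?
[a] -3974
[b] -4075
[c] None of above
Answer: a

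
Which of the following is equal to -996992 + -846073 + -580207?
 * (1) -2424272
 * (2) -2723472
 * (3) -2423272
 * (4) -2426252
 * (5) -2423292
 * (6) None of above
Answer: 3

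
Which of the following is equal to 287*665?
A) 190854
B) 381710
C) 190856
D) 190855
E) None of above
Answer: D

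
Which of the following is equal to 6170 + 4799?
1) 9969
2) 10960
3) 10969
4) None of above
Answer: 3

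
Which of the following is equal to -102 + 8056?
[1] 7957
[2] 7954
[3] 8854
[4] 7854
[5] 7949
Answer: 2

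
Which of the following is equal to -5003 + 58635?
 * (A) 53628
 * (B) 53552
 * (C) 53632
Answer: C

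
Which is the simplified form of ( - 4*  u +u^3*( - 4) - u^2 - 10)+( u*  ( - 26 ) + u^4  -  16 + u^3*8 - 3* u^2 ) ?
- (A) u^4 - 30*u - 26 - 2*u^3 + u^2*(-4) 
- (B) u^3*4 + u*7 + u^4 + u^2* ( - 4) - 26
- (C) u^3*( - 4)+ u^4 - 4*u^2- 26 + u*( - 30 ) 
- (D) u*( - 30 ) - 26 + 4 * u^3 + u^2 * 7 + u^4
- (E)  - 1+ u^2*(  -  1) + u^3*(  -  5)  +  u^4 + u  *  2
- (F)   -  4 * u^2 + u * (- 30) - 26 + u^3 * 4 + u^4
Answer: F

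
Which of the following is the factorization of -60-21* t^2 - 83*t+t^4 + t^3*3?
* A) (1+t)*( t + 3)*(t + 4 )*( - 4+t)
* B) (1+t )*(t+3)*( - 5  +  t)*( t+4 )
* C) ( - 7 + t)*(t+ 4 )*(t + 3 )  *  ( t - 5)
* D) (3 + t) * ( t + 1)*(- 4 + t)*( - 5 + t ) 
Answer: B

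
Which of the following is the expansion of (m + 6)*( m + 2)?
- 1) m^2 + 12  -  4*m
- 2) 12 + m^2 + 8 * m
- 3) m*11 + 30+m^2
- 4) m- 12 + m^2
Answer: 2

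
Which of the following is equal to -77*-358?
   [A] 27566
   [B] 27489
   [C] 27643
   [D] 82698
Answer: A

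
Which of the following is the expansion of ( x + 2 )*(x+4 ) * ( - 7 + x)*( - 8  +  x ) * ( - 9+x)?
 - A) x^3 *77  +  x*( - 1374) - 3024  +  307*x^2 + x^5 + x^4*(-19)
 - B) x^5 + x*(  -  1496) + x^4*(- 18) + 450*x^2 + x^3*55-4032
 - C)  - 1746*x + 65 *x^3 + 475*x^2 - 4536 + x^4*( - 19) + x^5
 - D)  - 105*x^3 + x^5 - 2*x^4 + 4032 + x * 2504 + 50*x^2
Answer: B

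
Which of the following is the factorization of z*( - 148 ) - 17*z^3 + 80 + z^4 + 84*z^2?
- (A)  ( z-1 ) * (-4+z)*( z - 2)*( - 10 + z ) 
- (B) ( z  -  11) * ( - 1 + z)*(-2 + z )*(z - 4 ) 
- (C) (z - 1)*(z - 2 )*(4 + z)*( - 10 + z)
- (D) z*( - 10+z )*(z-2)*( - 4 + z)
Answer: A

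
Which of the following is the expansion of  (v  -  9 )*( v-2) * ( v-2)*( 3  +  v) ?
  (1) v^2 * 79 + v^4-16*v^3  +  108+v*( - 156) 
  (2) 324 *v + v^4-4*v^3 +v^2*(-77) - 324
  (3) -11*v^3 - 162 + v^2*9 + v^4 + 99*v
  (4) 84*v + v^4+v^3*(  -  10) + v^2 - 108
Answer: 4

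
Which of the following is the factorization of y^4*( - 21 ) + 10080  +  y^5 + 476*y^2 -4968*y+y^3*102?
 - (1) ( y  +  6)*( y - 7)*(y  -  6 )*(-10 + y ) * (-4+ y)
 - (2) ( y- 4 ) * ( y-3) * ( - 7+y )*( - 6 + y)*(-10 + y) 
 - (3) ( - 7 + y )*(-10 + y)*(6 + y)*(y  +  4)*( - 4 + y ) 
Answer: 1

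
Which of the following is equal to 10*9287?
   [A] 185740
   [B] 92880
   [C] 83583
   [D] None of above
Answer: D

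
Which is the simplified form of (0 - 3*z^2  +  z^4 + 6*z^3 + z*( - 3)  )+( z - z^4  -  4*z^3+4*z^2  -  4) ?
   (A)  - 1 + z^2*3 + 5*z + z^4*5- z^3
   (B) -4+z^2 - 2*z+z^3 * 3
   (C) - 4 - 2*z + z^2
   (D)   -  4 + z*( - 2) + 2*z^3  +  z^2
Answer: D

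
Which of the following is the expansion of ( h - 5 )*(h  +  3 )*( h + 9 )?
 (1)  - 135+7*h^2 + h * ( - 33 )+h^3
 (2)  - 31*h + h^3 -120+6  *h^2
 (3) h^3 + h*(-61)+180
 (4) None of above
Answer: 1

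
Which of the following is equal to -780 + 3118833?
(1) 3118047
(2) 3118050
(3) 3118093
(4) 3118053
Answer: 4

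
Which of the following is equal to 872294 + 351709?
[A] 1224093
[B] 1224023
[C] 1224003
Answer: C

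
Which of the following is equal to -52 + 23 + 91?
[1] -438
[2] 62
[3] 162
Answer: 2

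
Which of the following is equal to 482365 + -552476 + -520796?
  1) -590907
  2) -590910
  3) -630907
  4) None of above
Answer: 1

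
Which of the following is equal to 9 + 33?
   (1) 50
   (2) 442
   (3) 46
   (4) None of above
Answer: 4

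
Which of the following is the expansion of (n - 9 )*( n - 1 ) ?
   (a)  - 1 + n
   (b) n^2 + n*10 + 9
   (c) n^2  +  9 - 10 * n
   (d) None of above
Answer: c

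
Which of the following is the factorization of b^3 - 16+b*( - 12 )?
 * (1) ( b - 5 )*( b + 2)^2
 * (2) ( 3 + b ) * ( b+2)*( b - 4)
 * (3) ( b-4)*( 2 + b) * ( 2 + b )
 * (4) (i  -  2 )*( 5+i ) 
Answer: 3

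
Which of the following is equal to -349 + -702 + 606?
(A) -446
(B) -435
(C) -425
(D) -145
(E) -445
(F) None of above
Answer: E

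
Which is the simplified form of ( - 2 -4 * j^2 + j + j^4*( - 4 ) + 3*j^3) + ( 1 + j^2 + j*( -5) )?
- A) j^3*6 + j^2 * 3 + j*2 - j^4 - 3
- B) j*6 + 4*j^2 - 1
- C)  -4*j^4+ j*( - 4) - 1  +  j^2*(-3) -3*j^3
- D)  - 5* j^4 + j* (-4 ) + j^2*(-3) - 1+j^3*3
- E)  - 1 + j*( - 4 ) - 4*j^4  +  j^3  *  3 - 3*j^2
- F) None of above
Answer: E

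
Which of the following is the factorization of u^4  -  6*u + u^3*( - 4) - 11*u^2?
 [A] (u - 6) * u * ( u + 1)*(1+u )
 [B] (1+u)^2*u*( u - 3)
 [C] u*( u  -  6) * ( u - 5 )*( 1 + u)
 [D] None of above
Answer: A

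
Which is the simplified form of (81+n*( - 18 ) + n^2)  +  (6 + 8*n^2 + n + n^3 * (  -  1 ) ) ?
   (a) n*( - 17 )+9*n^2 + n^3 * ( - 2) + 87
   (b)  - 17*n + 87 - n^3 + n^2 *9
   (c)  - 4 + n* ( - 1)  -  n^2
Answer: b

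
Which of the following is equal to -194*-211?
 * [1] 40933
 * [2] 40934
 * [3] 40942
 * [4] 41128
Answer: 2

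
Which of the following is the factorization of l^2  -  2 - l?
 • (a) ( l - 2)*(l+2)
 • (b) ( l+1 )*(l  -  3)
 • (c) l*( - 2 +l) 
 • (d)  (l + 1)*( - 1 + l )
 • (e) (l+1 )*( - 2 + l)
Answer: e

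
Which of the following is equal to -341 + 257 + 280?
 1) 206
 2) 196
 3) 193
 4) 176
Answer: 2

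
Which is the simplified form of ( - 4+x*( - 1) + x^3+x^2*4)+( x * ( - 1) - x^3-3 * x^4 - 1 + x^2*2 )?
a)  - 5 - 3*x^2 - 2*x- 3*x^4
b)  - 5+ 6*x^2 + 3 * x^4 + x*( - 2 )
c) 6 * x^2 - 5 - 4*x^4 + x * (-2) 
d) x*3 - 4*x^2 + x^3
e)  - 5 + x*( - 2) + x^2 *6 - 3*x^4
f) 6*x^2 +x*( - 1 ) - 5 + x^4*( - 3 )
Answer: e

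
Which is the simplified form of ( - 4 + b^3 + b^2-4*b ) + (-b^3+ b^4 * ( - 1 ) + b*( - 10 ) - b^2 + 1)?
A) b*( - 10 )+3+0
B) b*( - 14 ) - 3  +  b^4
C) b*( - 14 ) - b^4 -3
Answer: C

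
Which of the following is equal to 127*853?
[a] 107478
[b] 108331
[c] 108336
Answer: b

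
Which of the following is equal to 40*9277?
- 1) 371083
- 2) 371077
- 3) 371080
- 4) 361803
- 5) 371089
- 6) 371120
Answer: 3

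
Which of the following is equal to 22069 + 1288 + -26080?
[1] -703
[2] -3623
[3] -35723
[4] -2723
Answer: 4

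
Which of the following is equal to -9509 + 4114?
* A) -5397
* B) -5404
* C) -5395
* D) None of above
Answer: C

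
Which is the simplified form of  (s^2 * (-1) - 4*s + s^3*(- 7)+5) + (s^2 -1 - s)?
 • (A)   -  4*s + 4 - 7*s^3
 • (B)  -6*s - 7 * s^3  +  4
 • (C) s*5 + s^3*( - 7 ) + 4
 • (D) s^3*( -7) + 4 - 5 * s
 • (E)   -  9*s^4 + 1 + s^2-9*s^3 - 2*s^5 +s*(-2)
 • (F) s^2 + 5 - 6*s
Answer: D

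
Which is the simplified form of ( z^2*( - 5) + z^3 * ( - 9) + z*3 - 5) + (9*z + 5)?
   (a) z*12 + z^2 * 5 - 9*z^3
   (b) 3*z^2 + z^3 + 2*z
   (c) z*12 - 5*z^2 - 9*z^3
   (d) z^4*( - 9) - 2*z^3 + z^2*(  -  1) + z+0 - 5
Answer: c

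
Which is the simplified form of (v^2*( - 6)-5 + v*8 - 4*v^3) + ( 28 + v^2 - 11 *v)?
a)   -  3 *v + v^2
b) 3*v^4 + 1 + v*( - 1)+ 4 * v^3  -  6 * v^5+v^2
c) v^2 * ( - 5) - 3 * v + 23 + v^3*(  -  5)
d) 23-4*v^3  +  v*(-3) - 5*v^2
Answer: d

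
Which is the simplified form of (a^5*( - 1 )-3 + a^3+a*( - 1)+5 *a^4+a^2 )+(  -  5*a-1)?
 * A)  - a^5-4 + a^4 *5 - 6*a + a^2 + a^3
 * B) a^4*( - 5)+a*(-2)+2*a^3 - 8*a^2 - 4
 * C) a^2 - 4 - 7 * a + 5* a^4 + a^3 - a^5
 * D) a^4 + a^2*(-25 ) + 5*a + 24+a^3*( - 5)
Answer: A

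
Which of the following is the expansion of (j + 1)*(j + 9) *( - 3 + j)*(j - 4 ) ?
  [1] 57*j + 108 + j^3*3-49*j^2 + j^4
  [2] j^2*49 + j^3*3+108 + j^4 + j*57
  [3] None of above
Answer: 1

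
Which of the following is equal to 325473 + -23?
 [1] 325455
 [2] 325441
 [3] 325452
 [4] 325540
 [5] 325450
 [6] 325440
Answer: 5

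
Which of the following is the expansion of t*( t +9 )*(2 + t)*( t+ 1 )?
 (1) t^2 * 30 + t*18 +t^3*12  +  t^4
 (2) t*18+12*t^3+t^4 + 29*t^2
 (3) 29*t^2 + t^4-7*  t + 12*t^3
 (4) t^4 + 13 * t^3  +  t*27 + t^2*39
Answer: 2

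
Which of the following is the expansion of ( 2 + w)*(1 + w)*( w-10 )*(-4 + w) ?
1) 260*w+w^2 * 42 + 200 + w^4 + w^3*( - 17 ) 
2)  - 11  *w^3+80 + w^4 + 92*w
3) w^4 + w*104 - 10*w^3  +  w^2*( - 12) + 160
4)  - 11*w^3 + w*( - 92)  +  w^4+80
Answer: 2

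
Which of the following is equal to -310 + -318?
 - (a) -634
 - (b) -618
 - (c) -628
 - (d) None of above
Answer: c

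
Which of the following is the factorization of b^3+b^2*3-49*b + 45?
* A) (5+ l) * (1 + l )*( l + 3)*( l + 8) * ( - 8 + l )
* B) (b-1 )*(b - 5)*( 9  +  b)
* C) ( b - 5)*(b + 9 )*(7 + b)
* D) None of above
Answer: B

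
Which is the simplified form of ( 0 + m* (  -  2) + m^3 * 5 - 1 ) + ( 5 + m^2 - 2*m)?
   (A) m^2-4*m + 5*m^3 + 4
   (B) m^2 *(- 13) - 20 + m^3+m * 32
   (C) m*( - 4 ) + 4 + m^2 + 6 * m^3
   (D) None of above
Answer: A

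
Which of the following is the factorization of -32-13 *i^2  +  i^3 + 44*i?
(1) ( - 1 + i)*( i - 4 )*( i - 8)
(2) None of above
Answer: 1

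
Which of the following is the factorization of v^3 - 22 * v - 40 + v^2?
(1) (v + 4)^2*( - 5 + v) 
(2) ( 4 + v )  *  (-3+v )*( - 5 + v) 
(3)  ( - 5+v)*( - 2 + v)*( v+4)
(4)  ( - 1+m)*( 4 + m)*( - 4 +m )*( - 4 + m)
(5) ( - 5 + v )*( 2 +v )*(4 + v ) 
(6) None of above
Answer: 5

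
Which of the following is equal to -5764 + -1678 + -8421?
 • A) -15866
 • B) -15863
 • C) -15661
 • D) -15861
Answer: B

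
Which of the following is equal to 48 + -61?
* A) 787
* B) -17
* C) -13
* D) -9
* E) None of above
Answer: C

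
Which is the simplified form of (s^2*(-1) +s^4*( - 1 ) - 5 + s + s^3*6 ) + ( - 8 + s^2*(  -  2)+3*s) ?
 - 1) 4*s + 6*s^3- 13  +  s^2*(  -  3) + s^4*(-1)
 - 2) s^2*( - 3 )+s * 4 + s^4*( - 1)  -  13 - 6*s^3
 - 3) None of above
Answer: 1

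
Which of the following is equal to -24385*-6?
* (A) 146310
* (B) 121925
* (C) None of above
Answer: A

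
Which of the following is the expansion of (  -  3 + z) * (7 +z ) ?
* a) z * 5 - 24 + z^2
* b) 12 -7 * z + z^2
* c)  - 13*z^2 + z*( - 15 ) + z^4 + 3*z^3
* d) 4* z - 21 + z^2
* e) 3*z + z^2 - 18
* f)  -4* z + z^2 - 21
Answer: d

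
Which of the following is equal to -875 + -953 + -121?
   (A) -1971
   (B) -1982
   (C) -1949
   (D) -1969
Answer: C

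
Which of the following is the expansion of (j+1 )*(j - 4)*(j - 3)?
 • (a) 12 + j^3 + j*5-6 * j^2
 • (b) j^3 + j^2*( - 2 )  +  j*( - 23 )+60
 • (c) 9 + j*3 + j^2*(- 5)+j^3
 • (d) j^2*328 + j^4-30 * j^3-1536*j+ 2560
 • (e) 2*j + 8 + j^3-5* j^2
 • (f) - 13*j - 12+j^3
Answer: a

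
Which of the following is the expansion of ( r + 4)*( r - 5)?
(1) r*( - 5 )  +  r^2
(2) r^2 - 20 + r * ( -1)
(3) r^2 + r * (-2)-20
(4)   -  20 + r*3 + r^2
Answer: 2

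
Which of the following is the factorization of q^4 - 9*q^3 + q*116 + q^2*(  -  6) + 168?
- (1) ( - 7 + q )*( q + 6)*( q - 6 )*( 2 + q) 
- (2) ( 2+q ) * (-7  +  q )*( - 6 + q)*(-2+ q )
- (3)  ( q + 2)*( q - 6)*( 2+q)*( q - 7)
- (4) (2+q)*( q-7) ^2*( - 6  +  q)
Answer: 3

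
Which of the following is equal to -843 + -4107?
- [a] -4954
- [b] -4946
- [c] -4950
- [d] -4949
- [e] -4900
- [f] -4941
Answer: c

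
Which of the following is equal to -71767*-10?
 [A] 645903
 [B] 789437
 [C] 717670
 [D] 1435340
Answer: C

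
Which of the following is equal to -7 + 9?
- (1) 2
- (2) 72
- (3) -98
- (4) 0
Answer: 1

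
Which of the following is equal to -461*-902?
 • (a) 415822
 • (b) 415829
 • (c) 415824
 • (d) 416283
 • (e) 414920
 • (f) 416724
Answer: a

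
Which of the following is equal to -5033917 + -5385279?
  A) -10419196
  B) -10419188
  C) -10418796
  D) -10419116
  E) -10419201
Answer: A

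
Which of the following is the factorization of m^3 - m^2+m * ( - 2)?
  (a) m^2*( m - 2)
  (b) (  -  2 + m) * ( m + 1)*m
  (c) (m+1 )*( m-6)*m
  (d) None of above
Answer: b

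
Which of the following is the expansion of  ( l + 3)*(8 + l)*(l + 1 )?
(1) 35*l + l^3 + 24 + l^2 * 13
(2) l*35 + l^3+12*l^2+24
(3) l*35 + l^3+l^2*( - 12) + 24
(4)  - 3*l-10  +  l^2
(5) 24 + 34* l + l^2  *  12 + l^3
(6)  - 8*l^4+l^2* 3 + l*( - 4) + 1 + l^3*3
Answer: 2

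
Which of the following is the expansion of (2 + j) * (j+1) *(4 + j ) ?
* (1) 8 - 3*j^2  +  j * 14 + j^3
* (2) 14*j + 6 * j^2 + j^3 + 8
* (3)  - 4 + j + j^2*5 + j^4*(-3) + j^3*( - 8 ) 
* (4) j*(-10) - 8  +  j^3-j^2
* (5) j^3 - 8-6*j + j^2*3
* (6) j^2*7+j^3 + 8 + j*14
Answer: 6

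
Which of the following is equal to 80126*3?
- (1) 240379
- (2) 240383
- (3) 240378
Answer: 3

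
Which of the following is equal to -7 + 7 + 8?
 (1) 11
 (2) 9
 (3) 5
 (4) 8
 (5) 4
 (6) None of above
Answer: 4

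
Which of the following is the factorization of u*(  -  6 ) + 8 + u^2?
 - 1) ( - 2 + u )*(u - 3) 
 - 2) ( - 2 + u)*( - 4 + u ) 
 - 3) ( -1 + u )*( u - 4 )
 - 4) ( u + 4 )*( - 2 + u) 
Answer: 2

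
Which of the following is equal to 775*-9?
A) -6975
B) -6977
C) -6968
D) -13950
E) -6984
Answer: A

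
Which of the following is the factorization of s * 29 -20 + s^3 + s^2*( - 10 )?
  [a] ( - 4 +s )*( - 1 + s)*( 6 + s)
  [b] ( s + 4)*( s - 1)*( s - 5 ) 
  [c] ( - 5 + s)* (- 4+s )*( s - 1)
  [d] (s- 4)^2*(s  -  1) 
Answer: c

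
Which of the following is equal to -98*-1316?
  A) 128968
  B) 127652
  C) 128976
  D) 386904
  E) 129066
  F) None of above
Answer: A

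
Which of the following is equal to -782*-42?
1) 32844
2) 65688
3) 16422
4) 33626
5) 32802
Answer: 1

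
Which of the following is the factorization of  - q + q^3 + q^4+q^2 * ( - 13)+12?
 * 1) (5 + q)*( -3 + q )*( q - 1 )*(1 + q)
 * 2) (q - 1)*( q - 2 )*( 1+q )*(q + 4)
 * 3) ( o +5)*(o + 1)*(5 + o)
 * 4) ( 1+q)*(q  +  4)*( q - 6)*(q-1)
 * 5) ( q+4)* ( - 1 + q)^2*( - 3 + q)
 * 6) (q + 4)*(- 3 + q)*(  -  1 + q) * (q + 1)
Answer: 6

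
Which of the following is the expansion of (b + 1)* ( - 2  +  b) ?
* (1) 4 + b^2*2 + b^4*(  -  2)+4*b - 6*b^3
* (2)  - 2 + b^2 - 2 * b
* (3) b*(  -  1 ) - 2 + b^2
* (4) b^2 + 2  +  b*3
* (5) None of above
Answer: 3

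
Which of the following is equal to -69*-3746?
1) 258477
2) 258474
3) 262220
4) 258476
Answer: 2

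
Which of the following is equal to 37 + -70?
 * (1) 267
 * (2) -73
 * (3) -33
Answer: 3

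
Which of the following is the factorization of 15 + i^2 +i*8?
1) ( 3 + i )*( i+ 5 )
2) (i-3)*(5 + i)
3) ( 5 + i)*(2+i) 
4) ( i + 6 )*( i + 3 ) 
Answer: 1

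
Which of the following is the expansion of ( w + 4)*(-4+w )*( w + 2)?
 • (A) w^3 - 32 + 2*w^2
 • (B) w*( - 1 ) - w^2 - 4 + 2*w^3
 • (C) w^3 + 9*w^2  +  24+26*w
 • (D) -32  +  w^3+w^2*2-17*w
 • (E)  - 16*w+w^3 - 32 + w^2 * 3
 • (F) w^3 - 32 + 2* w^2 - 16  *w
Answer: F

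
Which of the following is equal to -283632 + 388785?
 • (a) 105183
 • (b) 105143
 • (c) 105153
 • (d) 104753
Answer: c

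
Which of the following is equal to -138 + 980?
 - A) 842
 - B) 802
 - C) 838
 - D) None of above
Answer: A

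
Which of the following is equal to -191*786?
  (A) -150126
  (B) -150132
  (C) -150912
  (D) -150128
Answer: A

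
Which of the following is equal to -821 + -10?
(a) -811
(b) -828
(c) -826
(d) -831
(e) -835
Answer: d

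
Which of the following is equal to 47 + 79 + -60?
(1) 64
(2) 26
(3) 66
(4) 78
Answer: 3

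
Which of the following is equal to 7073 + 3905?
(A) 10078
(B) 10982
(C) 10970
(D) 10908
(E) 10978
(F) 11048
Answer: E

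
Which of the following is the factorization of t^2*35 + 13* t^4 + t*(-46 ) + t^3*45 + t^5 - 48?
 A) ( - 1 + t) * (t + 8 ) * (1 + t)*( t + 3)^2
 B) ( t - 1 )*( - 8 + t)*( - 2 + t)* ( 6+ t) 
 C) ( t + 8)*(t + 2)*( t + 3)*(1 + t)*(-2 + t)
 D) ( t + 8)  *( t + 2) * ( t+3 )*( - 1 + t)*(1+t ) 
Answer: D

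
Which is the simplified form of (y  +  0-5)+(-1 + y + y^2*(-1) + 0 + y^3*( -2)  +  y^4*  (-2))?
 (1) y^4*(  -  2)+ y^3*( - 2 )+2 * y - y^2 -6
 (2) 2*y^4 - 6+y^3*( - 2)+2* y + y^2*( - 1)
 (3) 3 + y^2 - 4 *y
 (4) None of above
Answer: 1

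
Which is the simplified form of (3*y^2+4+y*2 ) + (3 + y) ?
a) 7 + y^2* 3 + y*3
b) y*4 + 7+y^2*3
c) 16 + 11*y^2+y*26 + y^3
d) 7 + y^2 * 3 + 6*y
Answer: a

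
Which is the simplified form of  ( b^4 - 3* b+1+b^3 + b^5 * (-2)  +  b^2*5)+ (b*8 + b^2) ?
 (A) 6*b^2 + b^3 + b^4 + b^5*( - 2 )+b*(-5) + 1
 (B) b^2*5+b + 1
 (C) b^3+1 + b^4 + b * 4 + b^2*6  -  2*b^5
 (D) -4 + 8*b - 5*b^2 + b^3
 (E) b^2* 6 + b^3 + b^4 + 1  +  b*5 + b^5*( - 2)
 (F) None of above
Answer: E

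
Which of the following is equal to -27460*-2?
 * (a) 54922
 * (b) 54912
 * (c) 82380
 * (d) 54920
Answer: d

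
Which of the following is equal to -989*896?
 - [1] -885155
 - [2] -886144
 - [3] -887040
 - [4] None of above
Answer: 2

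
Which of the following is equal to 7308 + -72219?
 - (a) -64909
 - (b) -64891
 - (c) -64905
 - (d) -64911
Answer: d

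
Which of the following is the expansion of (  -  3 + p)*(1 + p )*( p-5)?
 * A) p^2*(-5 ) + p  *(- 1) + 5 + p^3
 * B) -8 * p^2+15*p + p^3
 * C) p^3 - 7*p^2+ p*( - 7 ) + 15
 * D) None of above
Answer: D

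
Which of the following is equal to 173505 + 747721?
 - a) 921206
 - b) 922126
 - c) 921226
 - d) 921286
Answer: c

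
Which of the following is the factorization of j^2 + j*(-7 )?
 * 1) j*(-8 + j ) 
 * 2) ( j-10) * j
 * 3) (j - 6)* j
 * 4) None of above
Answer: 4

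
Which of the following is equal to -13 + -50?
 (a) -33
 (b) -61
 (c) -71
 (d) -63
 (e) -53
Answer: d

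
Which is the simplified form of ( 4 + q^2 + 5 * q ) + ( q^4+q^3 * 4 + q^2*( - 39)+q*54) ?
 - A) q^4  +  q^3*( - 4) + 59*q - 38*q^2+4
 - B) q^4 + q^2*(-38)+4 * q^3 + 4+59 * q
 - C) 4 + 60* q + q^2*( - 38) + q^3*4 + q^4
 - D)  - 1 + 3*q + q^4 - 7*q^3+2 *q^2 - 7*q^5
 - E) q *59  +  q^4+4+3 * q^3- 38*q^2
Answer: B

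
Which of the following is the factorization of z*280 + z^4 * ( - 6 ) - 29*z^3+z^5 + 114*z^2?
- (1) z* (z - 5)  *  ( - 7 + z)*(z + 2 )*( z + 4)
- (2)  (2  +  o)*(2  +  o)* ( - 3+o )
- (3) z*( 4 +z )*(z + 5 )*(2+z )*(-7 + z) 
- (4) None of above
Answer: 1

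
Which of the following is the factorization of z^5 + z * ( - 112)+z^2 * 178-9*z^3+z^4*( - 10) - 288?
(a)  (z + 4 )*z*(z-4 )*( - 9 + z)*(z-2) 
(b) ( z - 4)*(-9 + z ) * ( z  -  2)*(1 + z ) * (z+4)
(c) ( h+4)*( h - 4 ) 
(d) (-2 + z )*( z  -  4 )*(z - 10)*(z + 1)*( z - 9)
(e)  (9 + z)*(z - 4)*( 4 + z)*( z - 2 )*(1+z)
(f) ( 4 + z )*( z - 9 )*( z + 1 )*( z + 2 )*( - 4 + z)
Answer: b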